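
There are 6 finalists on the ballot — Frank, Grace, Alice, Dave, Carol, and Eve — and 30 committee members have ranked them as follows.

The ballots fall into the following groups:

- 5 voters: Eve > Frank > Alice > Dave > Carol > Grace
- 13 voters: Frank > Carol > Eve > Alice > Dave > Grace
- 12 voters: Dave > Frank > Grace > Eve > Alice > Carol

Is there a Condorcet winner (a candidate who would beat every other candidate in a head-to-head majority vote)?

Yes

Head-to-head results (30 voters total):
Frank vs Grace: Frank wins 30–0.
Frank vs Alice: Frank wins 30–0.
Frank vs Dave: Frank wins 18–12.
Frank vs Carol: Frank wins 30–0.
Frank vs Eve: Frank wins 25–5.
Grace vs Alice: Alice wins 18–12.
Grace vs Dave: Dave wins 30–0.
Grace vs Carol: Carol wins 18–12.
Grace vs Eve: Eve wins 18–12.
Alice vs Dave: Alice wins 18–12.
Alice vs Carol: Alice wins 17–13.
Alice vs Eve: Eve wins 30–0.
Dave vs Carol: Dave wins 17–13.
Dave vs Eve: Eve wins 18–12.
Carol vs Eve: Eve wins 17–13.
Frank beats each rival — Grace (30–0), Alice (30–0), Dave (18–12), Carol (30–0), Eve (25–5) — so Frank is the Condorcet winner.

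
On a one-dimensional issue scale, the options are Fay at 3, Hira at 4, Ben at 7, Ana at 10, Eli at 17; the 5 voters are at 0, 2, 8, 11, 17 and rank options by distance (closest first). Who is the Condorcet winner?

With single-peaked preferences on a line, the Condorcet winner is the candidate closest to the median voter.
The median voter (position 8) is closest to Ben at 7.
Check: Ben vs Fay — voters closer to Ben: 3 of 5.

Ben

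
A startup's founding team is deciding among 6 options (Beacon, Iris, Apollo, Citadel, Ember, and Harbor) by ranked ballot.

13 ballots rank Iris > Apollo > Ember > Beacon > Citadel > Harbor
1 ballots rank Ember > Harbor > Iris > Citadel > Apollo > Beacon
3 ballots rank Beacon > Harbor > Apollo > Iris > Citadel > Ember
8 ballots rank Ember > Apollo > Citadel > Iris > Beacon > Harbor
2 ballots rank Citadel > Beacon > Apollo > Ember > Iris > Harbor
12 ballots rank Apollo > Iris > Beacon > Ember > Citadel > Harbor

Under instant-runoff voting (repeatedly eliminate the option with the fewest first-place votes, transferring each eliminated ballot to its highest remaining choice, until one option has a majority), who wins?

Round 1: Iris 13, Apollo 12, Ember 9, Beacon 3, Citadel 2, Harbor 0. Harbor has the fewest and is eliminated.
Round 2: Iris 13, Apollo 12, Ember 9, Beacon 3, Citadel 2. Citadel has the fewest and is eliminated.
Round 3: Iris 13, Apollo 12, Ember 9, Beacon 5. Beacon has the fewest and is eliminated.
Round 4: Apollo 17, Iris 13, Ember 9. Ember has the fewest and is eliminated.
Round 5: Apollo 25, Iris 14. Apollo has a majority.

Apollo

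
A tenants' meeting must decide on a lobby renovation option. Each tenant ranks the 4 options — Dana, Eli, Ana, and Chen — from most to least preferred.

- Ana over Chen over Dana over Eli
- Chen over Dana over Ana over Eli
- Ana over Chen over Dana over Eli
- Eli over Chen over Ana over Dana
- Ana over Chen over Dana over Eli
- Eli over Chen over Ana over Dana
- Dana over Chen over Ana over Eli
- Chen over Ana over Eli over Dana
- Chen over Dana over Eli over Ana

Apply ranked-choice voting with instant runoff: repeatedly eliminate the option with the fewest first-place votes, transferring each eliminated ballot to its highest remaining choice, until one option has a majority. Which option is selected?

Chen

Round 1: Ana 3, Chen 3, Eli 2, Dana 1. Dana has the fewest and is eliminated.
Round 2: Chen 4, Ana 3, Eli 2. Eli has the fewest and is eliminated.
Round 3: Chen 6, Ana 3. Chen has a majority.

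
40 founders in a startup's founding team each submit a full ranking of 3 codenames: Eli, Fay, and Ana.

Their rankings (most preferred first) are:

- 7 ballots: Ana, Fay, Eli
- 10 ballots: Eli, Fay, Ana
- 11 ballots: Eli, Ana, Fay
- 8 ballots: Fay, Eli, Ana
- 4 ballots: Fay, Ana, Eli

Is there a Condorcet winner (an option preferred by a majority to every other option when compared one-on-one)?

Yes

Head-to-head results (40 voters total):
Eli vs Fay: Eli wins 21–19.
Eli vs Ana: Eli wins 29–11.
Fay vs Ana: Fay wins 22–18.
Eli beats each rival — Fay (21–19), Ana (29–11) — so Eli is the Condorcet winner.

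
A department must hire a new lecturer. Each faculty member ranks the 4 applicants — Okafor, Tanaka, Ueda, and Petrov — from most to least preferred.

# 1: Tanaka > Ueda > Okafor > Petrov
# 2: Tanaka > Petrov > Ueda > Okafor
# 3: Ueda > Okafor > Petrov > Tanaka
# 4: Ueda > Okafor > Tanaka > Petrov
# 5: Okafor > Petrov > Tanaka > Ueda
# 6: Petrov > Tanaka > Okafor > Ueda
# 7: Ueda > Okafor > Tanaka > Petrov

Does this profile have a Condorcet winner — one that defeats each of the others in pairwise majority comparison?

No

Head-to-head results (7 voters total):
Okafor vs Tanaka: Okafor wins 4–3.
Okafor vs Ueda: Ueda wins 5–2.
Okafor vs Petrov: Okafor wins 5–2.
Tanaka vs Ueda: Tanaka wins 4–3.
Tanaka vs Petrov: Tanaka wins 4–3.
Ueda vs Petrov: Ueda wins 4–3.
No candidate beats all others: Okafor beats Tanaka beats Ueda beats Okafor, a majority cycle.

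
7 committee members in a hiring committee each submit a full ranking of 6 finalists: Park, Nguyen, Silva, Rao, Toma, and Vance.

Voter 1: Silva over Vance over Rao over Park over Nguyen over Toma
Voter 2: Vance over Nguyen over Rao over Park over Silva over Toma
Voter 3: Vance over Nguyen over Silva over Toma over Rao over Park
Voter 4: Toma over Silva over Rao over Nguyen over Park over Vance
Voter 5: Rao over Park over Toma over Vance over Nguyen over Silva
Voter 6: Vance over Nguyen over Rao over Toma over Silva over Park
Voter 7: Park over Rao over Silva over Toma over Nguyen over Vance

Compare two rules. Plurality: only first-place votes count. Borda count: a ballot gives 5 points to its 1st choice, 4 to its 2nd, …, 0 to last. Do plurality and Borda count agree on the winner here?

No

Plurality first-place counts: Park 1, Nguyen 0, Silva 1, Rao 1, Toma 1, Vance 3 → Vance.
Borda totals: Park 14, Nguyen 17, Silva 17, Rao 22, Toma 14, Vance 21 → Rao.
The two rules disagree: plurality picks Vance, Borda picks Rao.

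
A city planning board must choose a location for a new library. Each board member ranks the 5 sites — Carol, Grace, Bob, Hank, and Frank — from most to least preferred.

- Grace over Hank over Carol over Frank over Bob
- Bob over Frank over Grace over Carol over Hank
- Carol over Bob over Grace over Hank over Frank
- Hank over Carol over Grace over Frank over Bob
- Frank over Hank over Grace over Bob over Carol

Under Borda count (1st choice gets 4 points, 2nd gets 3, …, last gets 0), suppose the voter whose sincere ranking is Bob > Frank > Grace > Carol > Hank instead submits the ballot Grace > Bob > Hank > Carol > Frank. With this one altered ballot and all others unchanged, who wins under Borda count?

Borda totals with the altered ballot: Carol 10, Grace 14, Bob 7, Hank 13, Frank 6.
The winner is unchanged: still Grace.

Grace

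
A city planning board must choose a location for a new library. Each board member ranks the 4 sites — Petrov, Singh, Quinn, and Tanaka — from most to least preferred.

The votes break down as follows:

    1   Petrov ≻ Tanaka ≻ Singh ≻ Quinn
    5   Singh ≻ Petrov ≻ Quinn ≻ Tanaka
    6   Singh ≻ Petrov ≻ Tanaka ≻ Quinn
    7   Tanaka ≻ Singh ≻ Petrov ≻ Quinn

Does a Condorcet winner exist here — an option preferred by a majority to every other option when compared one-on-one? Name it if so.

Head-to-head results (19 voters total):
Petrov vs Singh: Singh wins 18–1.
Petrov vs Quinn: Petrov wins 19–0.
Petrov vs Tanaka: Petrov wins 12–7.
Singh vs Quinn: Singh wins 19–0.
Singh vs Tanaka: Singh wins 11–8.
Quinn vs Tanaka: Tanaka wins 14–5.
Singh beats each rival — Petrov (18–1), Quinn (19–0), Tanaka (11–8) — so Singh is the Condorcet winner.

Singh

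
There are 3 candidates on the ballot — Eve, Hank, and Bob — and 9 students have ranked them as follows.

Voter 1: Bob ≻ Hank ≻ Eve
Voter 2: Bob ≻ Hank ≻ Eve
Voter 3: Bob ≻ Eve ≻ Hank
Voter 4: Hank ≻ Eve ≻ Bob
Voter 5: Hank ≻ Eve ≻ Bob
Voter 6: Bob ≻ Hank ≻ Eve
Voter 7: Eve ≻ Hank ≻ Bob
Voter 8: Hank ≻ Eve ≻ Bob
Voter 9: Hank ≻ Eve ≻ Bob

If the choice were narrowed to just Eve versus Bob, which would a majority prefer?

Eve

Ballots ranking Eve above Bob: 5.
Ballots ranking Bob above Eve: 4.
Eve wins the head-to-head, 5–4.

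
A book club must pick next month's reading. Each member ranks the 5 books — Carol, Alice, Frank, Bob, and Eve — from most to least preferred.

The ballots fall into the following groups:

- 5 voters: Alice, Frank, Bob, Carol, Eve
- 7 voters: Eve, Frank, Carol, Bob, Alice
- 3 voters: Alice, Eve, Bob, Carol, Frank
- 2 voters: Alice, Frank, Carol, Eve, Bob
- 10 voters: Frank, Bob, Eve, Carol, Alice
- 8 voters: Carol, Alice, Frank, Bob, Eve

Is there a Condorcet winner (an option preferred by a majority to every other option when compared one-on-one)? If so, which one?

None — there is no Condorcet winner

Head-to-head results (35 voters total):
Carol vs Alice: Carol wins 25–10.
Carol vs Frank: Frank wins 24–11.
Carol vs Bob: Bob wins 18–17.
Carol vs Eve: Eve wins 20–15.
Alice vs Frank: Alice wins 18–17.
Alice vs Bob: Alice wins 18–17.
Alice vs Eve: Alice wins 18–17.
Frank vs Bob: Frank wins 32–3.
Frank vs Eve: Frank wins 25–10.
Bob vs Eve: Bob wins 23–12.
No candidate beats all others: Carol beats Alice beats Frank beats Carol, a majority cycle.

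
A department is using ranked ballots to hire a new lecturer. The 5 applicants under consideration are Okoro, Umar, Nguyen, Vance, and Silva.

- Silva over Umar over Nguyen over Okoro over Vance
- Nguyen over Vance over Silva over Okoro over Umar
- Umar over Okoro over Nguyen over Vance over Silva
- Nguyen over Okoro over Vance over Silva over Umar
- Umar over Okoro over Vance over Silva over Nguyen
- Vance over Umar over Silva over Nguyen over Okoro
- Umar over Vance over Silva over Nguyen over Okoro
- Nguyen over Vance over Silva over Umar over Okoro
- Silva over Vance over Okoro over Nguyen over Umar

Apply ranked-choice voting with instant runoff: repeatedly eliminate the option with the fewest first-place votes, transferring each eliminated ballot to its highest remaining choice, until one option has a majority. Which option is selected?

Round 1: Umar 3, Nguyen 3, Silva 2, Vance 1, Okoro 0. Okoro has the fewest and is eliminated.
Round 2: Umar 3, Nguyen 3, Silva 2, Vance 1. Vance has the fewest and is eliminated.
Round 3: Umar 4, Nguyen 3, Silva 2. Silva has the fewest and is eliminated.
Round 4: Umar 5, Nguyen 4. Umar has a majority.

Umar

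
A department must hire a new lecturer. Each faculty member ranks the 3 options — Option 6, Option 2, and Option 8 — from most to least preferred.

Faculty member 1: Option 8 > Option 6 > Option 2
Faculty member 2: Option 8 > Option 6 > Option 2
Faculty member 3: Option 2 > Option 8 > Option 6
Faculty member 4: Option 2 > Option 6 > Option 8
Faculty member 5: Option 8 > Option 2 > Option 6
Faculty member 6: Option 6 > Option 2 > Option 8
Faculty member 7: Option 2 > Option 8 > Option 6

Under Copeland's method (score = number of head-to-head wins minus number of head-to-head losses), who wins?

Option 2

Pairwise results:
  Option 6 vs Option 2: Option 2 wins 4–3.
  Option 6 vs Option 8: Option 8 wins 5–2.
  Option 2 vs Option 8: Option 2 wins 4–3.
Copeland scores (wins − losses):
  Option 6: 0 − 2 = -2
  Option 2: 2 − 0 = 2
  Option 8: 1 − 1 = 0
Option 2 has the best Copeland score.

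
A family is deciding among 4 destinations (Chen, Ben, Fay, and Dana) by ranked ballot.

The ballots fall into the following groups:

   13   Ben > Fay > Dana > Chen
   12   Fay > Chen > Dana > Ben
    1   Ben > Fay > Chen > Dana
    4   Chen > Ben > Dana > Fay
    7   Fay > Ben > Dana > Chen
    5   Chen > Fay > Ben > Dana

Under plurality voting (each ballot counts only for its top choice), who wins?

Fay

First-place vote totals:
  Chen: 9
  Ben: 14
  Fay: 19
  Dana: 0
Fay has the most first-place votes.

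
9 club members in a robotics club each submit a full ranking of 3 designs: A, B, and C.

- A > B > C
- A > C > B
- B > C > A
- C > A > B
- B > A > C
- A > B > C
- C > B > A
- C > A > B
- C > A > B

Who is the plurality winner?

C

First-place vote totals:
  A: 3
  B: 2
  C: 4
C has the most first-place votes.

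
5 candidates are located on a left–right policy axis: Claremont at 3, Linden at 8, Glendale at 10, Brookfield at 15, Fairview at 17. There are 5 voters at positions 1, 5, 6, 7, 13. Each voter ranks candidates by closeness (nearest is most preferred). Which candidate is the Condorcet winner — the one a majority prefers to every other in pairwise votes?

With single-peaked preferences on a line, the Condorcet winner is the candidate closest to the median voter.
The median voter (position 6) is closest to Linden at 8.
Check: Linden vs Brookfield — voters closer to Linden: 4 of 5.

Linden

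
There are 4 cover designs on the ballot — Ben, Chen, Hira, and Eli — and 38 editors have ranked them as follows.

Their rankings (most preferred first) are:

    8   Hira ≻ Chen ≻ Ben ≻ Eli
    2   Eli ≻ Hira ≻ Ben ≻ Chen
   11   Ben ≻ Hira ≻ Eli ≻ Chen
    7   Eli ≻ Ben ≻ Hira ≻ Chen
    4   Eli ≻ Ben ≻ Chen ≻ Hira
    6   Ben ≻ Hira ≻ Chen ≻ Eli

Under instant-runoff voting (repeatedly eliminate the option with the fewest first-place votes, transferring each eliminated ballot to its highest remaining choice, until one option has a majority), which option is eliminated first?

Chen

Round 1: Ben 17, Eli 13, Hira 8, Chen 0. Chen has the fewest and is eliminated.
Round 2: Ben 17, Eli 13, Hira 8. Hira has the fewest and is eliminated.
Round 3: Ben 25, Eli 13. Ben has a majority.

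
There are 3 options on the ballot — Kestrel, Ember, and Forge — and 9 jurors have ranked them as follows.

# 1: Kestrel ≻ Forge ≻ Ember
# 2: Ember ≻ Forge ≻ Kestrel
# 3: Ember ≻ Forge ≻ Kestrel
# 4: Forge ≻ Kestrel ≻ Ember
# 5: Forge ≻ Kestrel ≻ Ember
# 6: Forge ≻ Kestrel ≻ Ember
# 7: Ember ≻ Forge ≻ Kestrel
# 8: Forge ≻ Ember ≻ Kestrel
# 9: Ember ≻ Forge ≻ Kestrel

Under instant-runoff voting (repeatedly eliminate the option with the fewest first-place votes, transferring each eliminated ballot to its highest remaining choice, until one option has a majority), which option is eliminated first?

Round 1: Ember 4, Forge 4, Kestrel 1. Kestrel has the fewest and is eliminated.
Round 2: Forge 5, Ember 4. Forge has a majority.

Kestrel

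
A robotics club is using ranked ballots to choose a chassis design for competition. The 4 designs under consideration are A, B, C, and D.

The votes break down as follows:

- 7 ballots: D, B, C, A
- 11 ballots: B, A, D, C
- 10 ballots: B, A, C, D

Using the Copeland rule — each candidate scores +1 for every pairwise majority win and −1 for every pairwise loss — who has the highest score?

Pairwise results:
  A vs B: B wins 28–0.
  A vs C: A wins 21–7.
  A vs D: A wins 21–7.
  B vs C: B wins 28–0.
  B vs D: B wins 21–7.
  C vs D: D wins 18–10.
Copeland scores (wins − losses):
  A: 2 − 1 = 1
  B: 3 − 0 = 3
  C: 0 − 3 = -3
  D: 1 − 2 = -1
B has the best Copeland score.

B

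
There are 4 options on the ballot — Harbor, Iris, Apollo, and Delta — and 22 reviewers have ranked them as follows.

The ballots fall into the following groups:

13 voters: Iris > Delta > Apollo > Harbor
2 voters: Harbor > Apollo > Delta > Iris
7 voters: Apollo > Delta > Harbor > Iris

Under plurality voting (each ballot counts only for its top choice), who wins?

First-place vote totals:
  Harbor: 2
  Iris: 13
  Apollo: 7
  Delta: 0
Iris has the most first-place votes.

Iris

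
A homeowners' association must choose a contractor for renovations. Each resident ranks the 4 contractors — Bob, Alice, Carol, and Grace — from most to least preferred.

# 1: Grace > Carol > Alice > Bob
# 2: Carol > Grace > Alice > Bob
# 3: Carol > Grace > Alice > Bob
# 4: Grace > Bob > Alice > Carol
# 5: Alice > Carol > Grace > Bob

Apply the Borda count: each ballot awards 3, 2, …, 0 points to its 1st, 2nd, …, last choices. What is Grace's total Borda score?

11

Borda scores:
  Bob: 0 + 0 + 0 + 2 + 0 = 2
  Alice: 1 + 1 + 1 + 1 + 3 = 7
  Carol: 2 + 3 + 3 + 0 + 2 = 10
  Grace: 3 + 2 + 2 + 3 + 1 = 11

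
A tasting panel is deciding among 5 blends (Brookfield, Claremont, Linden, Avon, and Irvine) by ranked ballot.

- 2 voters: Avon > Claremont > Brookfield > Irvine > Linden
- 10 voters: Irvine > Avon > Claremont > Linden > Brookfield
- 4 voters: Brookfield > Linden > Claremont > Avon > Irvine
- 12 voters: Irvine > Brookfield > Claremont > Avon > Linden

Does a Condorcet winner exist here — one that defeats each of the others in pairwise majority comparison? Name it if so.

Head-to-head results (28 voters total):
Brookfield vs Claremont: Brookfield wins 16–12.
Brookfield vs Linden: Brookfield wins 18–10.
Brookfield vs Avon: Brookfield wins 16–12.
Brookfield vs Irvine: Irvine wins 22–6.
Claremont vs Linden: Claremont wins 24–4.
Claremont vs Avon: Claremont wins 16–12.
Claremont vs Irvine: Irvine wins 22–6.
Linden vs Avon: Avon wins 24–4.
Linden vs Irvine: Irvine wins 24–4.
Avon vs Irvine: Irvine wins 22–6.
Irvine beats each rival — Brookfield (22–6), Claremont (22–6), Linden (24–4), Avon (22–6) — so Irvine is the Condorcet winner.

Irvine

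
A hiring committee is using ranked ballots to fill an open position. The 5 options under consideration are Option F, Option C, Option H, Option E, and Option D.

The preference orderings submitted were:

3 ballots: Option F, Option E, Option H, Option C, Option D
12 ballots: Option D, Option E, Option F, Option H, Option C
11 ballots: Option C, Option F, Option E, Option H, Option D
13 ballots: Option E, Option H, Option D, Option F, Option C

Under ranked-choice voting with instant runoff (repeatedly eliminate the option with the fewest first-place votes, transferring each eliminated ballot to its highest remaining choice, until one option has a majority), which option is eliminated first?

Round 1: Option E 13, Option D 12, Option C 11, Option F 3, Option H 0. Option H has the fewest and is eliminated.
Round 2: Option E 13, Option D 12, Option C 11, Option F 3. Option F has the fewest and is eliminated.
Round 3: Option E 16, Option D 12, Option C 11. Option C has the fewest and is eliminated.
Round 4: Option E 27, Option D 12. Option E has a majority.

Option H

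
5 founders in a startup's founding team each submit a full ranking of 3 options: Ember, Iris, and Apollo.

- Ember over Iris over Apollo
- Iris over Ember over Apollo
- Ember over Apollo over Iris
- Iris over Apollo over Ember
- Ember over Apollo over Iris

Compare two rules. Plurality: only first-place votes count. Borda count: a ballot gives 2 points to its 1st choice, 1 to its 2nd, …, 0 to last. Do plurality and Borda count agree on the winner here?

Yes

Plurality first-place counts: Ember 3, Iris 2, Apollo 0 → Ember.
Borda totals: Ember 7, Iris 5, Apollo 3 → Ember.
The two rules agree on Ember.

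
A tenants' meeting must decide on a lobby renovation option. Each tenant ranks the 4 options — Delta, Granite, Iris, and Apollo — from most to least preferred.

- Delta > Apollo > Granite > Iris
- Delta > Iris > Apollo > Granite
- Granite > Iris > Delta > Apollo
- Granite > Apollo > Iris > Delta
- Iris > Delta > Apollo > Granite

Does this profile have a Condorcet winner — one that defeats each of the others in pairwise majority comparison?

No

Head-to-head results (5 voters total):
Delta vs Granite: Delta wins 3–2.
Delta vs Iris: Iris wins 3–2.
Delta vs Apollo: Delta wins 4–1.
Granite vs Iris: Granite wins 3–2.
Granite vs Apollo: Apollo wins 3–2.
Iris vs Apollo: Iris wins 3–2.
No candidate beats all others: Delta beats Granite beats Iris beats Delta, a majority cycle.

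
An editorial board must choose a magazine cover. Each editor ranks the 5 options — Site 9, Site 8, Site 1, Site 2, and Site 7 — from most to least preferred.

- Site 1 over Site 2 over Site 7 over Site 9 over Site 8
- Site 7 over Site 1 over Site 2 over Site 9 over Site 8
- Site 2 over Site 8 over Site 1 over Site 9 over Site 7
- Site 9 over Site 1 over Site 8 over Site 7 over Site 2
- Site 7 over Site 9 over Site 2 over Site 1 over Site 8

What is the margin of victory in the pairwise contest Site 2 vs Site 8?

Ballots ranking Site 2 above Site 8: 4.
Ballots ranking Site 8 above Site 2: 1.
Site 2 wins 4–1, a margin of 3.

3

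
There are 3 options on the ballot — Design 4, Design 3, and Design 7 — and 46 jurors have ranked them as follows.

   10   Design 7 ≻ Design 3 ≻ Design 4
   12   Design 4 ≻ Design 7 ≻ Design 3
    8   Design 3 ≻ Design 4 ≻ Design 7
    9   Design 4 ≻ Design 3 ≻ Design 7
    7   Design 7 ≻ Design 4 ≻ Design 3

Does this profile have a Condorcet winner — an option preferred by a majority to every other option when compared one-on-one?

Yes

Head-to-head results (46 voters total):
Design 4 vs Design 3: Design 4 wins 28–18.
Design 4 vs Design 7: Design 4 wins 29–17.
Design 3 vs Design 7: Design 7 wins 29–17.
Design 4 beats each rival — Design 3 (28–18), Design 7 (29–17) — so Design 4 is the Condorcet winner.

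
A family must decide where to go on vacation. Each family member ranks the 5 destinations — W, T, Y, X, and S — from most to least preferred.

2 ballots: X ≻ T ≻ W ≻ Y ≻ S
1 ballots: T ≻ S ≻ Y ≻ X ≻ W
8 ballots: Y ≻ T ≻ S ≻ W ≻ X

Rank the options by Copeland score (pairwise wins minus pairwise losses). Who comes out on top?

Y

Pairwise results:
  W vs T: T wins 11–0.
  W vs Y: Y wins 9–2.
  W vs X: W wins 8–3.
  W vs S: S wins 9–2.
  T vs Y: Y wins 8–3.
  T vs X: T wins 9–2.
  T vs S: T wins 11–0.
  Y vs X: Y wins 9–2.
  Y vs S: Y wins 10–1.
  X vs S: S wins 9–2.
Copeland scores (wins − losses):
  W: 1 − 3 = -2
  T: 3 − 1 = 2
  Y: 4 − 0 = 4
  X: 0 − 4 = -4
  S: 2 − 2 = 0
Y has the best Copeland score.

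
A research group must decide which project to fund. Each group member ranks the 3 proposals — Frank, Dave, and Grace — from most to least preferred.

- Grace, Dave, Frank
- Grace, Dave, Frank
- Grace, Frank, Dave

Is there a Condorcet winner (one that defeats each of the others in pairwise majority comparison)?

Head-to-head results (3 voters total):
Frank vs Dave: Dave wins 2–1.
Frank vs Grace: Grace wins 3–0.
Dave vs Grace: Grace wins 3–0.
Grace beats each rival — Frank (3–0), Dave (3–0) — so Grace is the Condorcet winner.

Yes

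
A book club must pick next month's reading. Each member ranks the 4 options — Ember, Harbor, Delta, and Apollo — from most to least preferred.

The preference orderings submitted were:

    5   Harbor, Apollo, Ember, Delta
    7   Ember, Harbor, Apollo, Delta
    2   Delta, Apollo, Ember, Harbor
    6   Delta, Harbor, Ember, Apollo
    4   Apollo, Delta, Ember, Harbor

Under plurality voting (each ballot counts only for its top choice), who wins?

Delta

First-place vote totals:
  Ember: 7
  Harbor: 5
  Delta: 8
  Apollo: 4
Delta has the most first-place votes.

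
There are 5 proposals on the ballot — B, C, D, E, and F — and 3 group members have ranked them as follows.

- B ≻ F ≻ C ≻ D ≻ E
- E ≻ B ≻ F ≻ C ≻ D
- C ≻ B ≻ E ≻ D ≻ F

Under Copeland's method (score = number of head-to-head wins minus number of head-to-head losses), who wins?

Pairwise results:
  B vs C: B wins 2–1.
  B vs D: B wins 3–0.
  B vs E: B wins 2–1.
  B vs F: B wins 3–0.
  C vs D: C wins 3–0.
  C vs E: C wins 2–1.
  C vs F: F wins 2–1.
  D vs E: E wins 2–1.
  D vs F: F wins 2–1.
  E vs F: E wins 2–1.
Copeland scores (wins − losses):
  B: 4 − 0 = 4
  C: 2 − 2 = 0
  D: 0 − 4 = -4
  E: 2 − 2 = 0
  F: 2 − 2 = 0
B has the best Copeland score.

B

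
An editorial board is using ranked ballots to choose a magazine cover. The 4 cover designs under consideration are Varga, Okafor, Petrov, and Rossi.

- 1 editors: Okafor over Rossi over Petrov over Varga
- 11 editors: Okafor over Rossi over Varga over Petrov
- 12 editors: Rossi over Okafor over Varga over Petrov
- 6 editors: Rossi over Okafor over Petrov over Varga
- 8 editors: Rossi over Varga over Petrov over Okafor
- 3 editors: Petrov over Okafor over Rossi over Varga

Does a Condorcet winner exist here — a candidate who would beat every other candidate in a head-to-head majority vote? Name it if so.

Rossi

Head-to-head results (41 voters total):
Varga vs Okafor: Okafor wins 33–8.
Varga vs Petrov: Varga wins 31–10.
Varga vs Rossi: Rossi wins 41–0.
Okafor vs Petrov: Okafor wins 30–11.
Okafor vs Rossi: Rossi wins 26–15.
Petrov vs Rossi: Rossi wins 38–3.
Rossi beats each rival — Varga (41–0), Okafor (26–15), Petrov (38–3) — so Rossi is the Condorcet winner.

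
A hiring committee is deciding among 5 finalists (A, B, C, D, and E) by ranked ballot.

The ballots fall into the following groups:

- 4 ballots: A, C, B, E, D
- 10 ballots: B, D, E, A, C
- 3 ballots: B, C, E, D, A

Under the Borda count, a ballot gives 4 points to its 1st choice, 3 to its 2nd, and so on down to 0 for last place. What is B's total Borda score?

60

Borda scores:
  A: 4·4 + 10·1 + 3·0 = 26
  B: 4·2 + 10·4 + 3·4 = 60
  C: 4·3 + 10·0 + 3·3 = 21
  D: 4·0 + 10·3 + 3·1 = 33
  E: 4·1 + 10·2 + 3·2 = 30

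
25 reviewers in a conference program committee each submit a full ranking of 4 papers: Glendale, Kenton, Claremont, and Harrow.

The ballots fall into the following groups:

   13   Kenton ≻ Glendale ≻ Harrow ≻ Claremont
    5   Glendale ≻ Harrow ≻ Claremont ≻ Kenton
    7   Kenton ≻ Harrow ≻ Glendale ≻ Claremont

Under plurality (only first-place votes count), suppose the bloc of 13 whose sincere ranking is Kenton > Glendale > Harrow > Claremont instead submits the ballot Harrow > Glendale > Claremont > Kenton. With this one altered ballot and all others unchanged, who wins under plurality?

First-place totals with the altered ballot: Glendale 5, Kenton 7, Claremont 0, Harrow 13.
The switch changes the winner from Kenton to Harrow.

Harrow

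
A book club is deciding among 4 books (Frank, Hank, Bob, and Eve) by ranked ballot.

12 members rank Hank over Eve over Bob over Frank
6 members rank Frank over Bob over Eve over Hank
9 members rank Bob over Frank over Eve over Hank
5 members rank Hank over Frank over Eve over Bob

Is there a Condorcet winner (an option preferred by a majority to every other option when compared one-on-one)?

Yes

Head-to-head results (32 voters total):
Frank vs Hank: Hank wins 17–15.
Frank vs Bob: Bob wins 21–11.
Frank vs Eve: Frank wins 20–12.
Hank vs Bob: Hank wins 17–15.
Hank vs Eve: Hank wins 17–15.
Bob vs Eve: Eve wins 17–15.
Hank beats each rival — Frank (17–15), Bob (17–15), Eve (17–15) — so Hank is the Condorcet winner.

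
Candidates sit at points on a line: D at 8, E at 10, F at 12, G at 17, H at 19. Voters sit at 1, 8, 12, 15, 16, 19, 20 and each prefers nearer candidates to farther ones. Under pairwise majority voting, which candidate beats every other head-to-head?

With single-peaked preferences on a line, the Condorcet winner is the candidate closest to the median voter.
The median voter (position 15) is closest to G at 17.
Check: G vs E — voters closer to G: 4 of 7.

G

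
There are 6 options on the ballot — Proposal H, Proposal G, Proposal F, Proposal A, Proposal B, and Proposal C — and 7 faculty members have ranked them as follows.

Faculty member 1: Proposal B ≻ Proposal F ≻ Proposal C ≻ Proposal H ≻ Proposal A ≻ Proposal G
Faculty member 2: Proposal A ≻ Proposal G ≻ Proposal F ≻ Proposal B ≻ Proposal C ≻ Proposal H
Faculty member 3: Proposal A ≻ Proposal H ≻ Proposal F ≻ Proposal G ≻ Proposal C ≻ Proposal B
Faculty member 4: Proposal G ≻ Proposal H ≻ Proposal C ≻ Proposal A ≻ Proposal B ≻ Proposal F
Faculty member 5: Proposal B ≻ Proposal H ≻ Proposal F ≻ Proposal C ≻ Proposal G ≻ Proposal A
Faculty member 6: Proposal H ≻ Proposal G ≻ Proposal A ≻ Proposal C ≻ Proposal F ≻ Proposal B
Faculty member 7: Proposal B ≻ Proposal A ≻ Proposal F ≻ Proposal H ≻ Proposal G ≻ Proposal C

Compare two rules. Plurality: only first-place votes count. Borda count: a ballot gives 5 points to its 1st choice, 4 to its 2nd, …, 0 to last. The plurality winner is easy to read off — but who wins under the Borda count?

Proposal H

Plurality first-place counts: Proposal H 1, Proposal G 1, Proposal F 0, Proposal A 2, Proposal B 3, Proposal C 0 → Proposal B.
Borda totals: Proposal H 21, Proposal G 17, Proposal F 17, Proposal A 20, Proposal B 18, Proposal C 12 → Proposal H.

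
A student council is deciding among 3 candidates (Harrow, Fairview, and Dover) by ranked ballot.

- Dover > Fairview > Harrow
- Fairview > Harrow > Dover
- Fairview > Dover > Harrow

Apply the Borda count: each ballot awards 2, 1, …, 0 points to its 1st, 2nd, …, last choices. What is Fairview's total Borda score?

5

Borda scores:
  Harrow: 0 + 1 + 0 = 1
  Fairview: 1 + 2 + 2 = 5
  Dover: 2 + 0 + 1 = 3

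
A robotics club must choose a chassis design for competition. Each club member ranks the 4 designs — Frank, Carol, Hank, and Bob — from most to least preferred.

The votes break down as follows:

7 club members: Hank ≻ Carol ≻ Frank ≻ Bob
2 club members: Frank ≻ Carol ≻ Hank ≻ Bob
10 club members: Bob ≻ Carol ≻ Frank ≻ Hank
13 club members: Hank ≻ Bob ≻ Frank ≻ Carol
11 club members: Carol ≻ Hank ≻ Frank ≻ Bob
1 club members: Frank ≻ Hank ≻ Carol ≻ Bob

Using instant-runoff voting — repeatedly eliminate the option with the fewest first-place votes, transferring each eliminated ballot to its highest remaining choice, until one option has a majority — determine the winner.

Carol

Round 1: Hank 20, Carol 11, Bob 10, Frank 3. Frank has the fewest and is eliminated.
Round 2: Hank 21, Carol 13, Bob 10. Bob has the fewest and is eliminated.
Round 3: Carol 23, Hank 21. Carol has a majority.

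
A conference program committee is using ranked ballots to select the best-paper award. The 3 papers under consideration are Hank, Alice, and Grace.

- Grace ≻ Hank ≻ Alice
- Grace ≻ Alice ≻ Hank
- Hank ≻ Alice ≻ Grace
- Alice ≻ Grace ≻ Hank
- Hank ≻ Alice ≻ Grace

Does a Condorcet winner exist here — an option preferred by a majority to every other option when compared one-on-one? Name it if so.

Head-to-head results (5 voters total):
Hank vs Alice: Hank wins 3–2.
Hank vs Grace: Grace wins 3–2.
Alice vs Grace: Alice wins 3–2.
No candidate beats all others: Hank beats Alice beats Grace beats Hank, a majority cycle.

No Condorcet winner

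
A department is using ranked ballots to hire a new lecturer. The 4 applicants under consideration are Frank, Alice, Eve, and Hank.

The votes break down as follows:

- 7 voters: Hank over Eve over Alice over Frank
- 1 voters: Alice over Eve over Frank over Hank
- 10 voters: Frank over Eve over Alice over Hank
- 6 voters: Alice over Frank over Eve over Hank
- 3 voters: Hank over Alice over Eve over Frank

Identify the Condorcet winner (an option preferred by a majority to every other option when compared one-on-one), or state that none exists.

None — there is no Condorcet winner

Head-to-head results (27 voters total):
Frank vs Alice: Alice wins 17–10.
Frank vs Eve: Frank wins 16–11.
Frank vs Hank: Frank wins 17–10.
Alice vs Eve: Eve wins 17–10.
Alice vs Hank: Alice wins 17–10.
Eve vs Hank: Eve wins 17–10.
No candidate beats all others: Frank beats Eve beats Alice beats Frank, a majority cycle.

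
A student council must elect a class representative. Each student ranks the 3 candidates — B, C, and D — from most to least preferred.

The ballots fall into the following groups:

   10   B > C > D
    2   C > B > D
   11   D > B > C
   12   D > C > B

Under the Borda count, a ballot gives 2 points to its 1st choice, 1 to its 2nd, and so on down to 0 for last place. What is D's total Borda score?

46

Borda scores:
  B: 10·2 + 2·1 + 11·1 + 12·0 = 33
  C: 10·1 + 2·2 + 11·0 + 12·1 = 26
  D: 10·0 + 2·0 + 11·2 + 12·2 = 46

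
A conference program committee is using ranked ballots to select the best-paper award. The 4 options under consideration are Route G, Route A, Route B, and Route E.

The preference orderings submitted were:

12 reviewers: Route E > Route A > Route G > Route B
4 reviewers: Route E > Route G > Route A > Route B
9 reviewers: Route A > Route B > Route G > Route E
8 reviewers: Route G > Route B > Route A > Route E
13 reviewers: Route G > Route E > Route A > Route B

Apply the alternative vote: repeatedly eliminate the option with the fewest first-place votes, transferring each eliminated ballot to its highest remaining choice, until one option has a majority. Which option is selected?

Route G

Round 1: Route G 21, Route E 16, Route A 9, Route B 0. Route B has the fewest and is eliminated.
Round 2: Route G 21, Route E 16, Route A 9. Route A has the fewest and is eliminated.
Round 3: Route G 30, Route E 16. Route G has a majority.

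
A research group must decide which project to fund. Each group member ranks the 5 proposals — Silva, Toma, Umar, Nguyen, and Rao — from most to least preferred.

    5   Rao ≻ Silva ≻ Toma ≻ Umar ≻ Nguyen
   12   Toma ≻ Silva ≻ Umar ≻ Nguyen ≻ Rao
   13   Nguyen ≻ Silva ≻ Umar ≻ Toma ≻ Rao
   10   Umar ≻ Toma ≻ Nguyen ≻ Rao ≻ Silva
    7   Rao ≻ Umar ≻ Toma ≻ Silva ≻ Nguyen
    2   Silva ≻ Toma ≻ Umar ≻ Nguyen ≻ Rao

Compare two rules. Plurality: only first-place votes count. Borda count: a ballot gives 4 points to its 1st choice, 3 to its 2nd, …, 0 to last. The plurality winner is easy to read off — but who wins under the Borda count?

Toma

Plurality first-place counts: Silva 2, Toma 12, Umar 10, Nguyen 13, Rao 12 → Nguyen.
Borda totals: Silva 105, Toma 121, Umar 120, Nguyen 86, Rao 58 → Toma.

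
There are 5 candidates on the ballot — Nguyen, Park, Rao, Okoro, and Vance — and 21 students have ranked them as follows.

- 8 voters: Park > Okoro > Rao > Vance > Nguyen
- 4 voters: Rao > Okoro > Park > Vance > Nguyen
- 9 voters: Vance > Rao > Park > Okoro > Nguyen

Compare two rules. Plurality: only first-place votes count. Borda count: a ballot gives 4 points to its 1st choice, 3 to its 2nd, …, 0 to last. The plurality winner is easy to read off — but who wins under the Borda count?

Plurality first-place counts: Nguyen 0, Park 8, Rao 4, Okoro 0, Vance 9 → Vance.
Borda totals: Nguyen 0, Park 58, Rao 59, Okoro 45, Vance 48 → Rao.

Rao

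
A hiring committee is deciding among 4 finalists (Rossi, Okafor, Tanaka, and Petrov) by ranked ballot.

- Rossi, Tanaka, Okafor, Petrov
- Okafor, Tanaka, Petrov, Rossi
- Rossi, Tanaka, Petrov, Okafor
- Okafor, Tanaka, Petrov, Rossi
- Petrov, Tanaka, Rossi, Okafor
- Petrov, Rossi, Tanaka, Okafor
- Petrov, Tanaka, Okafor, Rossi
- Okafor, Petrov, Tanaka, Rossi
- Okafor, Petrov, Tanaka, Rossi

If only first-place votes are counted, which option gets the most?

First-place vote totals:
  Rossi: 2
  Okafor: 4
  Tanaka: 0
  Petrov: 3
Okafor has the most first-place votes.

Okafor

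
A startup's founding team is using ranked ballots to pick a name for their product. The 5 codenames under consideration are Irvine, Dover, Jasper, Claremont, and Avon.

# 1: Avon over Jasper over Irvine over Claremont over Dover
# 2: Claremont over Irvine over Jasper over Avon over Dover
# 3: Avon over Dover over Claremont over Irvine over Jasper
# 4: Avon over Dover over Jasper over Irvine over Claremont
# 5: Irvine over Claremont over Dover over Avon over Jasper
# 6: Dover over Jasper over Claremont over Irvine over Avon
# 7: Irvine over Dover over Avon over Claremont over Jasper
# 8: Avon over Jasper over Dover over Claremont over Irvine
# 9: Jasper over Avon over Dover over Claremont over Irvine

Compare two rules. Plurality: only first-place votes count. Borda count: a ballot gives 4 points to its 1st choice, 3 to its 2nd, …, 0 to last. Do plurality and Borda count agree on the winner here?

Yes

Plurality first-place counts: Irvine 2, Dover 1, Jasper 1, Claremont 1, Avon 4 → Avon.
Borda totals: Irvine 16, Dover 19, Jasper 17, Claremont 15, Avon 23 → Avon.
The two rules agree on Avon.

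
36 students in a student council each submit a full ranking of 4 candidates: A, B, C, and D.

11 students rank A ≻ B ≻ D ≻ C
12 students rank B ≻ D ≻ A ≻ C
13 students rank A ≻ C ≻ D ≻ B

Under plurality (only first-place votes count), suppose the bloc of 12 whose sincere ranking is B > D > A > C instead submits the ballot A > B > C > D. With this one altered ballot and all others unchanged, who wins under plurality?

First-place totals with the altered ballot: A 36, B 0, C 0, D 0.
The winner is unchanged: still A.

A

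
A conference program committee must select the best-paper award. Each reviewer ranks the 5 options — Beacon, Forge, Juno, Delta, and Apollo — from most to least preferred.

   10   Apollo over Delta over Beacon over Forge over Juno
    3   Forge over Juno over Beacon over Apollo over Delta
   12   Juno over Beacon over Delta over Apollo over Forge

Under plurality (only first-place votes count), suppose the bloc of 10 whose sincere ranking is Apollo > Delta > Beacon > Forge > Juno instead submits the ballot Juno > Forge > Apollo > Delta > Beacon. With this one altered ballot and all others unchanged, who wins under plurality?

Juno

First-place totals with the altered ballot: Beacon 0, Forge 3, Juno 22, Delta 0, Apollo 0.
The winner is unchanged: still Juno.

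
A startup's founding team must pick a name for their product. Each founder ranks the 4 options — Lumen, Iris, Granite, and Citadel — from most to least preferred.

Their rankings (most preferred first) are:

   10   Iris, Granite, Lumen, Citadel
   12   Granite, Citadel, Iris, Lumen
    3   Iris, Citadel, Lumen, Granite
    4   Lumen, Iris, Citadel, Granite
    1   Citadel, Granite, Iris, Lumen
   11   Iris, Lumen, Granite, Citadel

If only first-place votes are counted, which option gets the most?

First-place vote totals:
  Lumen: 4
  Iris: 24
  Granite: 12
  Citadel: 1
Iris has the most first-place votes.

Iris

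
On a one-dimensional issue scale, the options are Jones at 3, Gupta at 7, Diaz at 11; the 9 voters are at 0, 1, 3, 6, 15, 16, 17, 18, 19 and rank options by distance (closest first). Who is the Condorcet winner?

Diaz

With single-peaked preferences on a line, the Condorcet winner is the candidate closest to the median voter.
The median voter (position 15) is closest to Diaz at 11.
Check: Diaz vs Jones — voters closer to Diaz: 5 of 9.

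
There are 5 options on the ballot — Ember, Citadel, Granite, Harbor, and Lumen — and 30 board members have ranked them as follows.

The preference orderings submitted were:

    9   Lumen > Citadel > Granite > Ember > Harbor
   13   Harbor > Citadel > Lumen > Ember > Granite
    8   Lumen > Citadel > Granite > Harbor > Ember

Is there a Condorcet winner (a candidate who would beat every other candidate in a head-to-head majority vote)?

Yes

Head-to-head results (30 voters total):
Ember vs Citadel: Citadel wins 30–0.
Ember vs Granite: Granite wins 17–13.
Ember vs Harbor: Harbor wins 21–9.
Ember vs Lumen: Lumen wins 30–0.
Citadel vs Granite: Citadel wins 30–0.
Citadel vs Harbor: Citadel wins 17–13.
Citadel vs Lumen: Lumen wins 17–13.
Granite vs Harbor: Granite wins 17–13.
Granite vs Lumen: Lumen wins 30–0.
Harbor vs Lumen: Lumen wins 17–13.
Lumen beats each rival — Ember (30–0), Citadel (17–13), Granite (30–0), Harbor (17–13) — so Lumen is the Condorcet winner.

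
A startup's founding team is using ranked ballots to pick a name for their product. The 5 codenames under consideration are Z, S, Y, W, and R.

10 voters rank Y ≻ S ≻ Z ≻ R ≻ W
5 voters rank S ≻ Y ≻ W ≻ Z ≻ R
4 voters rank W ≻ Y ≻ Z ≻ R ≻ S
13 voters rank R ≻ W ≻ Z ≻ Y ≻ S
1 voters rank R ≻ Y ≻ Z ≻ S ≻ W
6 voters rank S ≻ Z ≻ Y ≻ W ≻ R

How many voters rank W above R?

15

Ballots ranking W above R: 5+4+6 = 15.
Ballots ranking R above W: 10+13+1 = 24.
So 15 of 39 voters prefer W to R.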